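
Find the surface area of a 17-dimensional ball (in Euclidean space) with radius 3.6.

|∂B_17(3.6)| ≈ 1.90744e+09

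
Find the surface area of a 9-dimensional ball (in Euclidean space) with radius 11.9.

S = n·V_n(r)/r = 9·V_9(11.9)/11.9 (volume-to-surface relation), giving 1.19381e+10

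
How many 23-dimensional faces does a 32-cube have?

Number of 23-faces = C(32,23) · 2^(32-23) = 28048800 · 512 = 14360985600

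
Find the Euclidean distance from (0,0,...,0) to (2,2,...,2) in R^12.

d = √(2² + 2² + ... + 2²) [12 terms] = √(12·2²) = 2√12 ≈ 6.9282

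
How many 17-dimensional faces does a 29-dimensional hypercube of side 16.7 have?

An n-cube has C(n,k)·2^(n-k) k-faces. Here C(29,17)·2^12 = 51895935·4096 = 212565749760.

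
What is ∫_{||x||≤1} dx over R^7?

The n-ball volume is π^(n/2)·r^n/Γ(n/2+1). With n=7, r=1: V = 16·π^3/105 ≈ 4.72477.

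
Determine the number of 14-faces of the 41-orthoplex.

Each 14-face is the convex hull of 15 vertices, one chosen as ±e_i from each of 15 distinct axes: 2^15·C(41,15) = 2078548783792128.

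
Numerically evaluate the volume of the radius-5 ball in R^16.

V = 30517578125·π^8/8064 ≈ 3.59086e+10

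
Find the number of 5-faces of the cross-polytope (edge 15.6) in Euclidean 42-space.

Number of 5-faces = 2^(5+1) · C(42,5+1) = 64 · 5245786 = 335730304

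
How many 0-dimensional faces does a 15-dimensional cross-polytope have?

Each 0-face is the convex hull of 1 vertex, one chosen as ±e_i from each of 1 distinct axis: 2^1·C(15,1) = 30.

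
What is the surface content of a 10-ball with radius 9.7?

S = n·V_n(r)/r = 10·V_10(9.7)/9.7 (volume-to-surface relation), giving 1.93871e+10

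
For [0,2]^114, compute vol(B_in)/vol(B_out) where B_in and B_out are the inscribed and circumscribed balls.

Volume scales as r^n, and r_in/r_out = 1/√114, giving (1/√114)^114 ≈ 5.70721e-118.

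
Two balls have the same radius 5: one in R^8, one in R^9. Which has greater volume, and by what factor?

V_8(5) ≈ 1.58543e+06, V_9(5) ≈ 6.4424e+06. The 9-ball is larger by a factor of 4.063.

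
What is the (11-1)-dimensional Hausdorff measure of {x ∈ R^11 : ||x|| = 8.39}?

The surface area of an n-ball is 2π^(n/2) r^(n-1) / Γ(n/2). For n=11, r=8.39: 3.58193e+10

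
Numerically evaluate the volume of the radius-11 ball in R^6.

V_6(11) = π^(6/2) · (11)^6 / Γ(6/2 + 1) = 1771561·π^3/6 ≈ 9.15492e+06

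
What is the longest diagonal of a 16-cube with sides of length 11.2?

Diagonal = √16 · 11.2 = 44.8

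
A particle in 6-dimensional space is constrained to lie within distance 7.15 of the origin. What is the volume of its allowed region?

V_6(7.15) = π^(6/2) · (7.15)^6 / Γ(6/2 + 1) ≈ 690454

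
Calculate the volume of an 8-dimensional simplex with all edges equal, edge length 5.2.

For a regular n-simplex with edge a, V = (a^n / n!)·√((n+1)/2^n). With a=5.2, n=8: V ≈ 2.48604.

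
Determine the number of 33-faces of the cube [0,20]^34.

f_33(34-cube) = (34 choose 33) · 2^1 = 68.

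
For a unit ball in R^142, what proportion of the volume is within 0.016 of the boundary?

V(inner)/V(outer) = ((1-0.016)/1)^142 ≈ 0.1012, so the shell fraction is 0.898771.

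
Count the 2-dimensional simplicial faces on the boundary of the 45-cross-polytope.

Each 2-face is the convex hull of 3 vertices, one chosen as ±e_i from each of 3 distinct axes: 2^3·C(45,3) = 113520.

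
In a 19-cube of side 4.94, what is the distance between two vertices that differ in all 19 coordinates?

The space diagonal of an n-cube of side s is s√n. Here 4.94·√19 ≈ 21.533.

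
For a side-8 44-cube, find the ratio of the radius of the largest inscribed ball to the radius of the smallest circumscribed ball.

r_in / r_out = (8/2) / (8√44/2) = 1/√44 ≈ 0.150756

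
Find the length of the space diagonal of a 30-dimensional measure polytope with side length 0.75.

Diagonal = √30 · 0.75 ≈ 4.10792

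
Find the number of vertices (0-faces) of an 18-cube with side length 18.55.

f_0(18-cube) = (18 choose 0) · 2^18 = 262144.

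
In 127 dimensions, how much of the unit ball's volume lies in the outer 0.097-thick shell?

V(inner)/V(outer) = ((1-0.097)/1)^127 ≈ 2.357e-06, so the shell fraction is 0.9999976431.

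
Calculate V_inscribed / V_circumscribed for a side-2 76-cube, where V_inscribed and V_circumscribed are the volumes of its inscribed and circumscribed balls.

V_in/V_out = n^(-n/2) = 76^(-76/2) ≈ 3.3813e-72.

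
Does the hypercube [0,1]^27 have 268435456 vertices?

False. The 27-cube has 2^27 = 134217728 vertices.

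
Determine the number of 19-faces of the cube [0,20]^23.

Choose 19 of 23 axes to span the face (C(23,19) = 8855 ways), then fix each of the remaining 4 coordinates at one of its two extreme values (2^4 = 16 ways): 8855·16 = 141680.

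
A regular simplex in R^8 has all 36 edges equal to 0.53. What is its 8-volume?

V = (0.53^8 / 8!) · √((8+1) / 2^8) ≈ 2.89526e-08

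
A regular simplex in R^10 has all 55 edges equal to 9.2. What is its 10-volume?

For a regular n-simplex with edge a, V = (a^n / n!)·√((n+1)/2^n). With a=9.2, n=10: V ≈ 124.069.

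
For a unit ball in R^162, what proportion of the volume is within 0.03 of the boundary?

1 - (1-0.03)^162 ≈ 0.992805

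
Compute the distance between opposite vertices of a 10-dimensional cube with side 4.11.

Diagonal = √10 · 4.11 ≈ 12.997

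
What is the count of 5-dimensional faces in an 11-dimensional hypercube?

Choose 5 of 11 axes to span the face (C(11,5) = 462 ways), then fix each of the remaining 6 coordinates at one of its two extreme values (2^6 = 64 ways): 462·64 = 29568.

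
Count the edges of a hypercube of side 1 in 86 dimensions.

Number of 1-faces = C(86,1)·2^(86-1) = 86·38685626227668133590597632 = 3326963855579459488791396352.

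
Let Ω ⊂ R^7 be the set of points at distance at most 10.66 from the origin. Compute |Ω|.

Volume = π^{7/2}·(10.66)^7/Γ(9/2) ≈ 7.39062e+07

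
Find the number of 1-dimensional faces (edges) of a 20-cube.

Each of the 2^20 = 1048576 vertices has degree 20; total edges = 20·2^20/2 = 10485760.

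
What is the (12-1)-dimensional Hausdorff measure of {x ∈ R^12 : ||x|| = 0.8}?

S = n·V_n(r)/r = 12·V_12(0.8)/0.8 (volume-to-surface relation), giving 1.37638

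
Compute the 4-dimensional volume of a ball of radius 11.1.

Volume = π^{4/2}·(11.1)^4/Γ(3) ≈ 74913.8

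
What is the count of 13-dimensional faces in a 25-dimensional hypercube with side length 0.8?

Choose 13 of 25 axes to span the face (C(25,13) = 5200300 ways), then fix each of the remaining 12 coordinates at one of its two extreme values (2^12 = 4096 ways): 5200300·4096 = 21300428800.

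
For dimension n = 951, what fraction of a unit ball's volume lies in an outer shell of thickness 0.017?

1 - (1-0.017)^951 ≈ 0.9999999171 ≈ 99.999992%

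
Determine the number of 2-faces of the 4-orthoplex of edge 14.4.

f_2(4-orthoplex) = 2^3 · (4 choose 3) = 32.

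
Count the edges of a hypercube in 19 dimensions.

An n-cube has n·2^(n-1) edges. With n = 19: 19·262144 = 4980736.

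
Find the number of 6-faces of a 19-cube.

Choose 6 of 19 axes to span the face (C(19,6) = 27132 ways), then fix each of the remaining 13 coordinates at one of its two extreme values (2^13 = 8192 ways): 27132·8192 = 222265344.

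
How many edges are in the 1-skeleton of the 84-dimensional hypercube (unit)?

The 84-cube has n·2^(n-1) = 84·2^83 = 84·9671406556917033397649408 = 812398150781030805402550272 edges.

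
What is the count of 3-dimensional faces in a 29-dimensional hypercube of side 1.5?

An n-cube has C(n,k)·2^(n-k) k-faces. Here C(29,3)·2^26 = 3654·67108864 = 245215789056.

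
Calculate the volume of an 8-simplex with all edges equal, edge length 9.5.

V_8 = √(9) · 9.5^8 / (8! · 2^(8/2)) ≈ 308.51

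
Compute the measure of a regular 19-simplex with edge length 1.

Volume = 1^19 · √(20/2^19) / 19! ≈ 5.07733e-20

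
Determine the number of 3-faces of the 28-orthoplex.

Each 3-face is the convex hull of 4 vertices, one chosen as ±e_i from each of 4 distinct axes: 2^4·C(28,4) = 327600.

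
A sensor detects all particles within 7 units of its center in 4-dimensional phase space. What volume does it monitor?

V_4(7) = π^(4/2) · (7)^4 / Γ(4/2 + 1) = 2401·π^2/2 ≈ 11848.5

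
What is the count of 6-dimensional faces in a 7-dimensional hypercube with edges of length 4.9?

An n-cube has C(n,k)·2^(n-k) k-faces. Here C(7,6)·2^1 = 7·2 = 14.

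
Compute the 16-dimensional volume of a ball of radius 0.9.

Volume = π^{16/2}·(0.9)^16/Γ(9) ≈ 0.0436072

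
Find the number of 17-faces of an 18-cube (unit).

An n-cube has C(n,k)·2^(n-k) k-faces. Here C(18,17)·2^1 = 18·2 = 36.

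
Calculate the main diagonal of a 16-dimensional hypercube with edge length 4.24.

||(4.24,4.24,...,4.24)|| = √(16)·4.24 = 16.96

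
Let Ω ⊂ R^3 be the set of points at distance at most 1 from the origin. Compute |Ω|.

V = 4·π/3 ≈ 4.18879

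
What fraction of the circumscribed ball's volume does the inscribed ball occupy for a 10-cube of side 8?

Volume scales as r^n, and r_in/r_out = 1/√10, giving (1/√10)^10 ≈ 1e-05.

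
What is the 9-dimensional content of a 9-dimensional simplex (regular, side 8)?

V = (8^9 / 9!) · √((9+1) / 2^9) ≈ 51.6906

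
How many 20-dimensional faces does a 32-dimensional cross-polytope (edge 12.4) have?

f_20(32-orthoplex) = 2^21 · (32 choose 21) = 270583946280960.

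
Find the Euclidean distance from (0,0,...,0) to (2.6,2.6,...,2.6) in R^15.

d = √(2.6² + 2.6² + ... + 2.6²) [15 terms] = √(15·2.6²) = 2.6√15 ≈ 10.0698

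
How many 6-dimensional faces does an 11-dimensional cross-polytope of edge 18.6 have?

Number of 6-faces = 2^(6+1) · C(11,6+1) = 128 · 330 = 42240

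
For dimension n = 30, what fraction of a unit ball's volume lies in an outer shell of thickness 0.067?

1 - (1-0.067)^30 ≈ 0.875133 ≈ 87.51%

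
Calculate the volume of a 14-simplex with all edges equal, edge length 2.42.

V_14 = √(15) · 2.42^14 / (14! · 2^(14/2)) ≈ 8.20054e-08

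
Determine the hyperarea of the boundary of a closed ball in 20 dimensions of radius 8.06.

|∂B_20(8.06)| ≈ 8.57297e+16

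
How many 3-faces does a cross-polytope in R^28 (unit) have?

Each 3-face is the convex hull of 4 vertices, one chosen as ±e_i from each of 4 distinct axes: 2^4·C(28,4) = 327600.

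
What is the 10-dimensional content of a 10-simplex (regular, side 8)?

For a regular n-simplex with edge a, V = (a^n / n!)·√((n+1)/2^n). With a=8, n=10: V ≈ 30.6678.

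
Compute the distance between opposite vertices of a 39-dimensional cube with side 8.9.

d = √(8.9² + 8.9² + ... + 8.9²) [39 terms] = √(39·8.9²) = 8.9√39 ≈ 55.5805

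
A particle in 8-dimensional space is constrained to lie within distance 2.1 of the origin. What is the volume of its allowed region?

V_8(2.1) = π^(8/2) · (2.1)^8 / Γ(8/2 + 1) ≈ 1535.12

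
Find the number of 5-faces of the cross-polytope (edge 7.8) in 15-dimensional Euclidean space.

An n-cross-polytope has 2^(k+1)·C(n,k+1) k-faces. Here 2^6·C(15,6) = 64·5005 = 320320.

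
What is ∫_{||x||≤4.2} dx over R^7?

Volume = π^{7/2}·(4.2)^7/Γ(9/2) ≈ 108924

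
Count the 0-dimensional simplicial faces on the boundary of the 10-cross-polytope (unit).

Number of 0-faces = 2^(0+1) · C(10,0+1) = 2 · 10 = 20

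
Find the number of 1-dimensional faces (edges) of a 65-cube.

The 65-cube has n·2^(n-1) = 65·2^64 = 65·18446744073709551616 = 1199038364791120855040 edges.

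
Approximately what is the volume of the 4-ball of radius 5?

Volume = π^{4/2}·(5)^4/Γ(3) = 625·π^2/2 ≈ 3084.25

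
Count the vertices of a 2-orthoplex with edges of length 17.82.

The 2-dimensional cross-polytope has 2n = 2·2 = 4 vertices.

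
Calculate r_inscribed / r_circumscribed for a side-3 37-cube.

r_in / r_out = (3/2) / (3√37/2) = 1/√37 ≈ 0.164399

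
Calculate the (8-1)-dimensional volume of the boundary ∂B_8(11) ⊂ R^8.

|∂B_8(11)| = 19487171·π^4/3 ≈ 6.32743e+08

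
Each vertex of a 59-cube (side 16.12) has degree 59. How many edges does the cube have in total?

Number of 1-faces = C(59,1)·2^(59-1) = 59·288230376151711744 = 17005592192950992896.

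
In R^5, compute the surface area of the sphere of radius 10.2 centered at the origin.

The surface area of an n-ball is 2π^(n/2) r^(n-1) / Γ(n/2). For n=5, r=10.2: 284885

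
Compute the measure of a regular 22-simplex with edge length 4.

V_22 = √(23) · 4^22 / (22! · 2^(22/2)) ≈ 3.66511e-11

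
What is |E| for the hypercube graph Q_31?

The 31-cube has n·2^(n-1) = 31·2^30 = 31·1073741824 = 33285996544 edges.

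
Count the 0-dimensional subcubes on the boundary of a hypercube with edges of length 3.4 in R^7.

Choose 0 of 7 axes to span the face (C(7,0) = 1 way), then fix each of the remaining 7 coordinates at one of its two extreme values (2^7 = 128 ways): 1·128 = 128.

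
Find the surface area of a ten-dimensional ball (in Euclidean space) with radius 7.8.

|∂B_10(7.8)| ≈ 2.72533e+09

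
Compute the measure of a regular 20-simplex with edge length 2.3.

For a regular n-simplex with edge a, V = (a^n / n!)·√((n+1)/2^n). With a=2.3, n=20: V ≈ 3.15676e-14.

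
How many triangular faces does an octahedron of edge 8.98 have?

Each 2-face is the convex hull of 3 vertices, one chosen as ±e_i from each of 3 distinct axes: 2^3·C(3,3) = 8.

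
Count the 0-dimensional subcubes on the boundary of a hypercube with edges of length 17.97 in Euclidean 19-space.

An n-cube has C(n,k)·2^(n-k) k-faces. Here C(19,0)·2^19 = 1·524288 = 524288.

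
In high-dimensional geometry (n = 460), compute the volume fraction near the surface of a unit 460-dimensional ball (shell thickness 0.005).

1 - (1-0.005)^460 ≈ 0.900318 ≈ 90.03%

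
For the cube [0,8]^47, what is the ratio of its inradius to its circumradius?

Ratio = (s/2)/(s√47/2) = 47^(-1/2) ≈ 0.145865.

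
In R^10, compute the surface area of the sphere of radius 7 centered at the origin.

S = n·V_n(r)/r = 10·V_10(7)/7 (volume-to-surface relation), giving 40353607·π^5/12 ≈ 1.02908e+09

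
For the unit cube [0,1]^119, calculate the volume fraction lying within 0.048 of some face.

The inner cube has side 1-2·0.048 = 0.904 and volume (0.904)^119 ≈ 6.082e-06, so the shell holds 0.999994 of the volume.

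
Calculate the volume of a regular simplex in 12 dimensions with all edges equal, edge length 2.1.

V_12 = √(13) · 2.1^12 / (12! · 2^(12/2)) ≈ 8.6514e-07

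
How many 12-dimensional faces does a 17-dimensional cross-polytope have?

f_12(17-orthoplex) = 2^13 · (17 choose 13) = 19496960.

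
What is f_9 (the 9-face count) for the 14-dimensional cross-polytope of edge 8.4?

Each 9-face is the convex hull of 10 vertices, one chosen as ±e_i from each of 10 distinct axes: 2^10·C(14,10) = 1025024.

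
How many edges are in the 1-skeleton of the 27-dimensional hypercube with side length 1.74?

The 27-cube has n·2^(n-1) = 27·2^26 = 27·67108864 = 1811939328 edges.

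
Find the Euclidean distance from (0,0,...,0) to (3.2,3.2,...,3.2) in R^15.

||(3.2,3.2,...,3.2)|| = √(15)·3.2 ≈ 12.3935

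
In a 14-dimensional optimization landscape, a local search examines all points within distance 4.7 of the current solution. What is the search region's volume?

Volume = π^{14/2}·(4.7)^14/Γ(8) ≈ 1.53811e+09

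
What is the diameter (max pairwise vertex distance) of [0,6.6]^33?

Diagonal = √33 · 6.6 ≈ 37.9141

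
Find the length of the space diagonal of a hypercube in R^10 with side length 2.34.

d = √(2.34² + 2.34² + ... + 2.34²) [10 terms] = √(10·2.34²) = 2.34√10 ≈ 7.39973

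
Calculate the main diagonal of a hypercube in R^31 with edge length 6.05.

d = √(6.05² + 6.05² + ... + 6.05²) [31 terms] = √(31·6.05²) = 6.05√31 ≈ 33.685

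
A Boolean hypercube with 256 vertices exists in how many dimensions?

Since 2^n = 256, we have n = 8.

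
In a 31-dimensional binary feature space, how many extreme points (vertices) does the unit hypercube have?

The 31-cube has 2^31 = 2147483648 vertices.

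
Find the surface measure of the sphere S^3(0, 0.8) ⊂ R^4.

S_4(0.8) = 2·π^(4/2)·(0.8)^3 / Γ(4/2) ≈ 10.1065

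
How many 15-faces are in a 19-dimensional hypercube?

An n-cube has C(n,k)·2^(n-k) k-faces. Here C(19,15)·2^4 = 3876·16 = 62016.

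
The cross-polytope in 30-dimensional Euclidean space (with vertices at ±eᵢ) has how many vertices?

An n-cross-polytope has 2n vertices; here n = 30, giving 60.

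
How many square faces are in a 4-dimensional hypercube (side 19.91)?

f_2(4-cube) = (4 choose 2) · 2^2 = 24.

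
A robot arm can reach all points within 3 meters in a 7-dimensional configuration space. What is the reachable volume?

V_7(3) = π^(7/2) · (3)^7 / Γ(7/2 + 1) = 11664·π^3/35 ≈ 10333.1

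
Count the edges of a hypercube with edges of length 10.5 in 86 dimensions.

The 86-cube has n·2^(n-1) = 86·2^85 = 86·38685626227668133590597632 = 3326963855579459488791396352 edges.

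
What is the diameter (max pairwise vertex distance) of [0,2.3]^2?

The space diagonal of an n-cube of side s is s√n. Here 2.3·√2 ≈ 3.25269.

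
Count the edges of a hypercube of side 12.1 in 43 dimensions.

The 43-cube has n·2^(n-1) = 43·2^42 = 43·4398046511104 = 189115999977472 edges.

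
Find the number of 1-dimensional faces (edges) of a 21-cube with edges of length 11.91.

Each of the 2^21 = 2097152 vertices has degree 21; total edges = 21·2^21/2 = 22020096.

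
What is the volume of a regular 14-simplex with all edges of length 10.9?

Volume = 10.9^14 · √(15/2^14) / 14! ≈ 115.984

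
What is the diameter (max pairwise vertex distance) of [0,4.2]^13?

||(4.2,4.2,...,4.2)|| = √(13)·4.2 ≈ 15.1433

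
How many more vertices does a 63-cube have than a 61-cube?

The 63-cube has 2^63 = 9223372036854775808 vertices. The 61-cube has 2^61 = 2305843009213693952 vertices. Difference: 9223372036854775808 - 2305843009213693952 = 6917529027641081856.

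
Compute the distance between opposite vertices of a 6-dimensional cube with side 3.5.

d = √(3.5² + 3.5² + ... + 3.5²) [6 terms] = √(6·3.5²) = 3.5√6 ≈ 8.57321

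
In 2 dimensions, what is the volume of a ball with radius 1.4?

V_2(1.4) = π^(2/2) · (1.4)^2 / Γ(2/2 + 1) ≈ 6.15752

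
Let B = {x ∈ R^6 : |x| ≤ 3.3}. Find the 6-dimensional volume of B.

V_6(3.3) = π^(6/2) · (3.3)^6 / Γ(6/2 + 1) ≈ 6673.94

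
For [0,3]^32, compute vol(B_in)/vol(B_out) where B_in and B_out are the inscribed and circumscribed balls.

V_in / V_out = (r_in/r_out)^32 = (1/√32)^32 = 32^(-32/2) ≈ 8.27181e-25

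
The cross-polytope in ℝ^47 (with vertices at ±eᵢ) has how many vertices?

The vertices are ±e_1, ..., ±e_47, so there are 2·47 = 94.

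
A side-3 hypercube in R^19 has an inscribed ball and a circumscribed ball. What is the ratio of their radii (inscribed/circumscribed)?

r_in / r_out = (3/2) / (3√19/2) = 1/√19 ≈ 0.229416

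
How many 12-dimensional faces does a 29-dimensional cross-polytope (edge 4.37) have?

Each 12-face is the convex hull of 13 vertices, one chosen as ±e_i from each of 13 distinct axes: 2^13·C(29,13) = 555941191680.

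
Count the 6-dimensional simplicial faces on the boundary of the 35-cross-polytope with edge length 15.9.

Each 6-face is the convex hull of 7 vertices, one chosen as ±e_i from each of 7 distinct axes: 2^7·C(35,7) = 860738560.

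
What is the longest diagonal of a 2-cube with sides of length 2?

||(2,2,...,2)|| = √(2)·2 ≈ 2.82843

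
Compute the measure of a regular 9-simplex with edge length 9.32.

V = (9.32^9 / 9!) · √((9+1) / 2^9) ≈ 204.336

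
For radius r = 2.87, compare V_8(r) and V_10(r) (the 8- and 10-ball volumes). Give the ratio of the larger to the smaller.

V_8(2.87) ≈ 18682.9, V_10(2.87) ≈ 96691.2. The 10-ball is larger by a factor of 5.175.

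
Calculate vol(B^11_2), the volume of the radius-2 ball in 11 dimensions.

V_11(2) = π^(11/2) · (2)^11 / Γ(11/2 + 1) = 131072·π^5/10395 ≈ 3858.64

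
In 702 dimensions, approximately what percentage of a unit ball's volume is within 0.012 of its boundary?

1 - (1-0.012)^702 ≈ 0.999791 ≈ 99.9791%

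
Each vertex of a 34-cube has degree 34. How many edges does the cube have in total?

Number of 1-faces = C(34,1)·2^(34-1) = 34·8589934592 = 292057776128.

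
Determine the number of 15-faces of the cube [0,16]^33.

Choose 15 of 33 axes to span the face (C(33,15) = 1037158320 ways), then fix each of the remaining 18 coordinates at one of its two extreme values (2^18 = 262144 ways): 1037158320·262144 = 271884830638080.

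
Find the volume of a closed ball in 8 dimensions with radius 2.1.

Volume = π^{8/2}·(2.1)^8/Γ(5) ≈ 1535.12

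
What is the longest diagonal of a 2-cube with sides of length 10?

The space diagonal of an n-cube of side s is s√n. Here 10·√2 ≈ 14.1421.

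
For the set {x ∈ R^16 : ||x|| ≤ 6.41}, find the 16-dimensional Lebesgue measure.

Volume = π^{16/2}·(6.41)^16/Γ(9) ≈ 1.91164e+12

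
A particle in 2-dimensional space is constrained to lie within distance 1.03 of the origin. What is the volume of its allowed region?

The n-ball volume is π^(n/2)·r^n/Γ(n/2+1). With n=2, r=1.03: V ≈ 3.33292.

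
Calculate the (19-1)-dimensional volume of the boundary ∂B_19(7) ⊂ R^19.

S = n·V_n(r)/r = 19·V_19(7)/7 (volume-to-surface relation), giving 238213646322899968·π^9/4922775 ≈ 1.44247e+15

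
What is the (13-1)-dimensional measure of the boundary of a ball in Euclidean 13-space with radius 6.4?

|∂B_13(6.4)| ≈ 5.59042e+10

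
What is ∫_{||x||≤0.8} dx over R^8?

Volume = π^{8/2}·(0.8)^8/Γ(5) ≈ 0.680939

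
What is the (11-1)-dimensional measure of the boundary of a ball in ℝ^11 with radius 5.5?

S_11(5.5) = 2·π^(11/2)·(5.5)^10 / Γ(11/2) = 25937424601·π^5/15120 ≈ 5.24958e+08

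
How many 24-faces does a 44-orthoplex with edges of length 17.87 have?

Number of 24-faces = 2^(24+1) · C(44,24+1) = 33554432 · 1408831480056 = 47272540096998408192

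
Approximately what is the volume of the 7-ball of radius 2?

The n-ball volume is π^(n/2)·r^n/Γ(n/2+1). With n=7, r=2: V = 2048·π^3/105 ≈ 604.77.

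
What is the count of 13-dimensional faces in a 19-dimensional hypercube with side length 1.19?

Number of 13-faces = C(19,13) · 2^(19-13) = 27132 · 64 = 1736448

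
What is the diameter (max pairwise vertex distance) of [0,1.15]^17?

d = √(1.15² + 1.15² + ... + 1.15²) [17 terms] = √(17·1.15²) = 1.15√17 ≈ 4.74157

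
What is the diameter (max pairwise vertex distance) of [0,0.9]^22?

d = √(0.9² + 0.9² + ... + 0.9²) [22 terms] = √(22·0.9²) = 0.9√22 ≈ 4.22137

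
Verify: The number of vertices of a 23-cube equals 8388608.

True. The 23-cube has 2^23 = 8388608 vertices.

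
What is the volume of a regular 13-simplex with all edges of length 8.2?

For a regular n-simplex with edge a, V = (a^n / n!)·√((n+1)/2^n). With a=8.2, n=13: V ≈ 5.03117.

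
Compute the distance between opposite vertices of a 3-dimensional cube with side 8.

d = √(8² + 8² + ... + 8²) [3 terms] = √(3·8²) = 8√3 ≈ 13.8564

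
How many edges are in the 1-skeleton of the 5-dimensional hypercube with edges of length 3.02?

Number of 1-faces = C(5,1)·2^(5-1) = 5·16 = 80.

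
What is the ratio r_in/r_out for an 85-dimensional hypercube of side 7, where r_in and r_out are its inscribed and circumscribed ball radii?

r_in = 7/2 (half the side); r_out = 7√85/2 (half the diagonal). Ratio = 1/√85 ≈ 0.108465.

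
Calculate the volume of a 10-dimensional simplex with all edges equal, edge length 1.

Volume = 1^10 · √(11/2^10) / 10! ≈ 2.85617e-08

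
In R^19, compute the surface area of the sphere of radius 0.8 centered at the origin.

The surface area of an n-ball is 2π^(n/2) r^(n-1) / Γ(n/2). For n=19, r=0.8: 0.0159573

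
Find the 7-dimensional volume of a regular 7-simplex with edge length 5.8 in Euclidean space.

V_7 = √(8) · 5.8^7 / (7! · 2^(7/2)) ≈ 10.9523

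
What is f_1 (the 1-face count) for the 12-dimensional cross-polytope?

Each 1-face is the convex hull of 2 vertices, one chosen as ±e_i from each of 2 distinct axes: 2^2·C(12,2) = 264.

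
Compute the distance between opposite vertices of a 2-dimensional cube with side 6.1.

d = √(6.1² + 6.1² + ... + 6.1²) [2 terms] = √(2·6.1²) = 6.1√2 ≈ 8.6267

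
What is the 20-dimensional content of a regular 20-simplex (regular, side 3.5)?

For a regular n-simplex with edge a, V = (a^n / n!)·√((n+1)/2^n). With a=3.5, n=20: V ≈ 1.39974e-10.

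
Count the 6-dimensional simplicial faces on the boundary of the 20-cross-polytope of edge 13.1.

Each 6-face is the convex hull of 7 vertices, one chosen as ±e_i from each of 7 distinct axes: 2^7·C(20,7) = 9922560.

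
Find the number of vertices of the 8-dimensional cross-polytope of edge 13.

The vertices are ±e_1, ..., ±e_8, so there are 2·8 = 16.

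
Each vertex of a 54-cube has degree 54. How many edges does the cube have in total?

Number of 1-faces = C(54,1)·2^(54-1) = 54·9007199254740992 = 486388759756013568.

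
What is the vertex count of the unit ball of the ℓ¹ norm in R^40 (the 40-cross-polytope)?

The vertices are ±e_1, ..., ±e_40, so there are 2·40 = 80.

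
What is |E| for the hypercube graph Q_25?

Each of the 2^25 = 33554432 vertices has degree 25; total edges = 25·2^25/2 = 419430400.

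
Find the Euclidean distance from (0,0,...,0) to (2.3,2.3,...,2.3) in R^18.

d = √(2.3² + 2.3² + ... + 2.3²) [18 terms] = √(18·2.3²) = 2.3√18 ≈ 9.75807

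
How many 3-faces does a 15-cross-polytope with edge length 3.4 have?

f_3(15-orthoplex) = 2^4 · (15 choose 4) = 21840.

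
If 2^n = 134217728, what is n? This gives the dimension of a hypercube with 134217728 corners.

Since 2^n = 134217728, we have n = 27.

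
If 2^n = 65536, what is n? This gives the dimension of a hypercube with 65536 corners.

The n-cube has 2^n vertices, and 65536 = 2^16, so n = 16.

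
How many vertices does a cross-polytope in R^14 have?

f_0(14-orthoplex) = 2^1 · (14 choose 1) = 28.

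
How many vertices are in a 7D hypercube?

f_0(7-cube) = (7 choose 0) · 2^7 = 128.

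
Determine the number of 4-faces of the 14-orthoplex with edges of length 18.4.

Each 4-face is the convex hull of 5 vertices, one chosen as ±e_i from each of 5 distinct axes: 2^5·C(14,5) = 64064.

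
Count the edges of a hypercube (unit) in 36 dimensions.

An n-cube has n·2^(n-1) edges. With n = 36: 36·34359738368 = 1236950581248.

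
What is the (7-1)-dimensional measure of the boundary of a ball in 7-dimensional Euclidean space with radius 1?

|∂B_7(1)| = 16·π^3/15 ≈ 33.0734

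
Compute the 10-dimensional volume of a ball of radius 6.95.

V_10(6.95) = π^(10/2) · (6.95)^10 / Γ(10/2 + 1) ≈ 6.70527e+08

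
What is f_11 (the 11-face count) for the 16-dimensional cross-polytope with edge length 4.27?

Each 11-face is the convex hull of 12 vertices, one chosen as ±e_i from each of 12 distinct axes: 2^12·C(16,12) = 7454720.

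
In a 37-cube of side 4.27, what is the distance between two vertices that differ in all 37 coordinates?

The space diagonal of an n-cube of side s is s√n. Here 4.27·√37 ≈ 25.9734.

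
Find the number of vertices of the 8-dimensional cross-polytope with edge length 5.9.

Number of vertices = 2n = 16.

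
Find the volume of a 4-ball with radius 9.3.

V_4(9.3) = π^(4/2) · (9.3)^4 / Γ(4/2 + 1) ≈ 36914.9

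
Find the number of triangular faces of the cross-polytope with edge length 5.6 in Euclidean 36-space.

Each 2-face is the convex hull of 3 vertices, one chosen as ±e_i from each of 3 distinct axes: 2^3·C(36,3) = 57120.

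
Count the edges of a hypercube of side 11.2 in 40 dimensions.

The 40-cube has n·2^(n-1) = 40·2^39 = 40·549755813888 = 21990232555520 edges.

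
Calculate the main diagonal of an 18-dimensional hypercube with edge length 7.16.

The space diagonal of an n-cube of side s is s√n. Here 7.16·√18 ≈ 30.3773.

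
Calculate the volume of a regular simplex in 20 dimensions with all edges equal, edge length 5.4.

V_20 = √(21) · 5.4^20 / (20! · 2^(20/2)) ≈ 8.17636e-07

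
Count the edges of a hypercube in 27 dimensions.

Number of 1-faces = C(27,1)·2^(27-1) = 27·67108864 = 1811939328.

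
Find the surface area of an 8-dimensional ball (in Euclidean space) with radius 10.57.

|∂B_8(10.57)| ≈ 4.78634e+08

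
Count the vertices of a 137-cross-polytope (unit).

Number of vertices = 2n = 274.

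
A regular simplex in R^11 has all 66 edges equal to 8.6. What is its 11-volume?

For a regular n-simplex with edge a, V = (a^n / n!)·√((n+1)/2^n). With a=8.6, n=11: V ≈ 36.4966.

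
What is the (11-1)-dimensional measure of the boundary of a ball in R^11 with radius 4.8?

|∂B_11(4.8)| ≈ 1.34558e+08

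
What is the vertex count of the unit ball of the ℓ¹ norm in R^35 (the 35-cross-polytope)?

Number of vertices = 2n = 70.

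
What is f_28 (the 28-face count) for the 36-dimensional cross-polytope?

An n-cross-polytope has 2^(k+1)·C(n,k+1) k-faces. Here 2^29·C(36,29) = 536870912·8347680 = 4481626574684160.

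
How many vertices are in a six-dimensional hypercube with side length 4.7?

An n-cube has C(n,k)·2^(n-k) k-faces. Here C(6,0)·2^6 = 1·64 = 64.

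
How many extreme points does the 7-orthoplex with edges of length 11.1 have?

An n-cross-polytope has 2n vertices; here n = 7, giving 14.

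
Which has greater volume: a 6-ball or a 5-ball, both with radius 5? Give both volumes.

V_6(5) ≈ 80745.5. V_5(5) ≈ 16449.3. The 6-ball is larger.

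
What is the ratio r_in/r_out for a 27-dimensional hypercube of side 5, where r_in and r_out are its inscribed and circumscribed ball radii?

r_in = 5/2 (half the side); r_out = 5√27/2 (half the diagonal). Ratio = 1/√27 ≈ 0.19245.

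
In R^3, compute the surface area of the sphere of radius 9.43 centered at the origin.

The surface area of an n-ball is 2π^(n/2) r^(n-1) / Γ(n/2). For n=3, r=9.43: 4πr² = 4π·(9.43)² ≈ 1117.46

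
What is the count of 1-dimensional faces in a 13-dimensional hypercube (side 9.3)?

Number of 1-faces = C(13,1) · 2^(13-1) = 13 · 4096 = 53248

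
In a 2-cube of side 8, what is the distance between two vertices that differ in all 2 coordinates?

d = √(8² + 8² + ... + 8²) [2 terms] = √(2·8²) = 8√2 ≈ 11.3137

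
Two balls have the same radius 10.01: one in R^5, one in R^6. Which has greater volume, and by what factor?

V_5(10.01) ≈ 529016, V_6(10.01) ≈ 5.1988e+06. The 6-ball is larger by a factor of 9.827.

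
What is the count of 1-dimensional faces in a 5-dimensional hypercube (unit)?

f_1(5-cube) = (5 choose 1) · 2^4 = 80.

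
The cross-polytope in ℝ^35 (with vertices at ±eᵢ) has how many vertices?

Number of vertices = 2n = 70.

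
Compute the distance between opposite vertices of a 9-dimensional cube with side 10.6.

Diagonal = √9 · 10.6 = 31.8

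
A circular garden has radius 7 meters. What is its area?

Volume = π^{2/2}·(7)^2/Γ(2) = 49·π ≈ 153.938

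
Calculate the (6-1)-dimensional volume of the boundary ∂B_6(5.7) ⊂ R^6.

|∂B_6(5.7)| ≈ 186562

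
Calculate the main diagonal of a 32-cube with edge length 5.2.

Diagonal = √32 · 5.2 ≈ 29.4156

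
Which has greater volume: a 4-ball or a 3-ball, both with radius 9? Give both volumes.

V_4(9) ≈ 32377.2. V_3(9) ≈ 3053.63. The 4-ball is larger.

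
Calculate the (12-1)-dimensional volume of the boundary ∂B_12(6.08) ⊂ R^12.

The surface area of an n-ball is 2π^(n/2) r^(n-1) / Γ(n/2). For n=12, r=6.08: 6.72492e+09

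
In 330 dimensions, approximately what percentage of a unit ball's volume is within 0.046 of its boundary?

1 - (1-0.046)^330 ≈ 0.9999998218 ≈ 99.999982%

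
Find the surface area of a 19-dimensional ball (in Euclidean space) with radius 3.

S_19(3) = 2·π^(19/2)·(3)^18 / Γ(19/2) = 4897760256·π^9/425425 ≈ 3.43181e+08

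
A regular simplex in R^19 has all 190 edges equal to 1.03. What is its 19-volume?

Volume = 1.03^19 · √(20/2^19) / 19! ≈ 8.90313e-20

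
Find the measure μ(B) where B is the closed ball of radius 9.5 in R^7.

V_7(9.5) = π^(7/2) · (9.5)^7 / Γ(7/2 + 1) = 893871739·π^3/840 ≈ 3.29948e+07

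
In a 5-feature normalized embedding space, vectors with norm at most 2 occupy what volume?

V = 256·π^2/15 ≈ 168.441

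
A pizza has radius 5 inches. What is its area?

V_2(5) = π^(2/2) · (5)^2 / Γ(2/2 + 1) = 25·π ≈ 78.5398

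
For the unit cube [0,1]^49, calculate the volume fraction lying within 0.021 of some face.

1 - (1 - 2·0.021)^49 = 1 - 0.958^49 ≈ 0.877845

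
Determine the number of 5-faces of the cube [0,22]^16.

An n-cube has C(n,k)·2^(n-k) k-faces. Here C(16,5)·2^11 = 4368·2048 = 8945664.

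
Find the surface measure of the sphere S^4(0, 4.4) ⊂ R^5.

S = n·V_n(r)/r = 5·V_5(4.4)/4.4 (volume-to-surface relation), giving 9864.59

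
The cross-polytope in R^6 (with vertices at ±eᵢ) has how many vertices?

An n-cross-polytope has 2n vertices; here n = 6, giving 12.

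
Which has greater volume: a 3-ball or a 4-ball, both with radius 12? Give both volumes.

V_3(12) ≈ 7238.23. V_4(12) ≈ 102328. The 4-ball is larger.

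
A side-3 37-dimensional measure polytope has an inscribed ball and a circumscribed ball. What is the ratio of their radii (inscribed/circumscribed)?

Ratio = (s/2)/(s√37/2) = 37^(-1/2) ≈ 0.164399.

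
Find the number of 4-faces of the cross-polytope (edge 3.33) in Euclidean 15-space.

An n-cross-polytope has 2^(k+1)·C(n,k+1) k-faces. Here 2^5·C(15,5) = 32·3003 = 96096.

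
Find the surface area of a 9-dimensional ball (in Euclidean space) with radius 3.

S_9(3) = 2·π^(9/2)·(3)^8 / Γ(9/2) = 69984·π^4/35 ≈ 194774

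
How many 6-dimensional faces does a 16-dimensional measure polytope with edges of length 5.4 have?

Number of 6-faces = C(16,6) · 2^(16-6) = 8008 · 1024 = 8200192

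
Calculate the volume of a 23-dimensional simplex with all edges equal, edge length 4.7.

Volume = 4.7^23 · √(24/2^23) / 23! ≈ 1.87939e-10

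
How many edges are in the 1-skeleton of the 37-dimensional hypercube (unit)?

An n-cube has n·2^(n-1) edges. With n = 37: 37·68719476736 = 2542620639232.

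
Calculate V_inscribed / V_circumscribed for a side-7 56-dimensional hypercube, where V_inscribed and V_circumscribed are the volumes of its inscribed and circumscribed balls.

V_in/V_out = n^(-n/2) = 56^(-56/2) ≈ 1.12392e-49.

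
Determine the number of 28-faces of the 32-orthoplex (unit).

Each 28-face is the convex hull of 29 vertices, one chosen as ±e_i from each of 29 distinct axes: 2^29·C(32,29) = 2662879723520.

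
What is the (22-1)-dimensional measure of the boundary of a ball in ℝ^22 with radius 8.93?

|∂B_22(8.93)| ≈ 1.5059e+19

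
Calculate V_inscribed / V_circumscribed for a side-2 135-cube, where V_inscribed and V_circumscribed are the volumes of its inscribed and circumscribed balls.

V_in / V_out = (r_in/r_out)^135 = (1/√135)^135 = 135^(-135/2) ≈ 1.59394e-144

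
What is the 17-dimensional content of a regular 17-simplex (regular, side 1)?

V = (1^17 / 17!) · √((17+1) / 2^17) ≈ 3.29468e-17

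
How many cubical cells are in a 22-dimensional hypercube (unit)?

f_3(22-cube) = (22 choose 3) · 2^19 = 807403520.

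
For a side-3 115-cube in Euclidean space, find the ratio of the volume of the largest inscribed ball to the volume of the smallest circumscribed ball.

V_in/V_out = n^(-n/2) = 115^(-115/2) ≈ 3.235e-119.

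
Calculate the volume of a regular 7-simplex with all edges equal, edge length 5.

V = (5^7 / 7!) · √((7+1) / 2^7) ≈ 3.87525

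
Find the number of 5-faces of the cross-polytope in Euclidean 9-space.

Number of 5-faces = 2^(5+1) · C(9,5+1) = 64 · 84 = 5376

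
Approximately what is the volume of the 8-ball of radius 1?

Volume = π^{8/2}·(1)^8/Γ(5) = π^4/24 ≈ 4.05871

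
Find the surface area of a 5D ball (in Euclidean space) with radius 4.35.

S = n·V_n(r)/r = 5·V_5(4.35)/4.35 (volume-to-surface relation), giving 9423.79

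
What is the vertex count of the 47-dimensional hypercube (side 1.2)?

Number of vertices = 2^47 = 140737488355328.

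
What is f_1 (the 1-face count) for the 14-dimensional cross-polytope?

f_1(14-orthoplex) = 2^2 · (14 choose 2) = 364.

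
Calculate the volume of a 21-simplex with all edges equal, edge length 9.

V = (9^21 / 21!) · √((21+1) / 2^21) ≈ 0.00693658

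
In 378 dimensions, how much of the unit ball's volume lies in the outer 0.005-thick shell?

V(inner)/V(outer) = ((1-0.005)/1)^378 ≈ 0.1504, so the shell fraction is 0.849643.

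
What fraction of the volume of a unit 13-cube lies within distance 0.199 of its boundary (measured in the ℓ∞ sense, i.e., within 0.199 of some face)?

The inner cube has side 1-2·0.199 = 0.602 and volume (0.602)^13 ≈ 0.001364, so the shell holds 0.998636 of the volume.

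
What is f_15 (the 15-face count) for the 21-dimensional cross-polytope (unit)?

Number of 15-faces = 2^(15+1) · C(21,15+1) = 65536 · 20349 = 1333592064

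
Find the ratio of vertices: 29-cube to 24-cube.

The 29-cube has 2^29 = 536870912 vertices. The 24-cube has 2^24 = 16777216 vertices. Ratio: 536870912/16777216 = 32.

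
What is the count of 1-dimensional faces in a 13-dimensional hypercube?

f_1(13-cube) = (13 choose 1) · 2^12 = 53248.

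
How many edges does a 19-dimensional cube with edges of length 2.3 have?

Each of the 2^19 = 524288 vertices has degree 19; total edges = 19·2^19/2 = 4980736.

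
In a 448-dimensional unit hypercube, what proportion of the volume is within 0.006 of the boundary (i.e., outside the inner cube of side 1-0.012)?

The inner cube has side 1-2·0.006 = 0.988 and volume (0.988)^448 ≈ 0.004478, so the shell holds 0.995522 of the volume.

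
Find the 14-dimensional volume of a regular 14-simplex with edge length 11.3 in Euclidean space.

V = (11.3^14 / 14!) · √((14+1) / 2^14) ≈ 192.099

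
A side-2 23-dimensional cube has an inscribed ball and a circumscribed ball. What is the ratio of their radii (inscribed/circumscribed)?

Ratio = (s/2)/(s√23/2) = 23^(-1/2) ≈ 0.208514.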